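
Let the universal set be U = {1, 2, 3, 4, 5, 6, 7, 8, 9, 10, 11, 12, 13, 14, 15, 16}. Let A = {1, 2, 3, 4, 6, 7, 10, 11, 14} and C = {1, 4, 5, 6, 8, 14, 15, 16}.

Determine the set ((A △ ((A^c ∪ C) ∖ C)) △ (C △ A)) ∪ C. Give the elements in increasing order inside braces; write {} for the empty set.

A^c = {5, 8, 9, 12, 13, 15, 16}
A^c ∪ C = {1, 4, 5, 6, 8, 9, 12, 13, 14, 15, 16}
(A^c ∪ C) ∖ C = {9, 12, 13}
A △ ((A^c ∪ C) ∖ C) = {1, 2, 3, 4, 6, 7, 9, 10, 11, 12, 13, 14}
C △ A = {2, 3, 5, 7, 8, 10, 11, 15, 16}
(A △ ((A^c ∪ C) ∖ C)) △ (C △ A) = {1, 4, 5, 6, 8, 9, 12, 13, 14, 15, 16}
((A △ ((A^c ∪ C) ∖ C)) △ (C △ A)) ∪ C = {1, 4, 5, 6, 8, 9, 12, 13, 14, 15, 16}

{1, 4, 5, 6, 8, 9, 12, 13, 14, 15, 16}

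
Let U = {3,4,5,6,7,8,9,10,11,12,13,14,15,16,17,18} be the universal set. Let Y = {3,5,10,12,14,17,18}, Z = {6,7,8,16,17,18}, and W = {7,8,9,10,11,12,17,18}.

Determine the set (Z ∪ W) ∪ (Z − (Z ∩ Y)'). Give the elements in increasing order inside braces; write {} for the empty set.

Z ∪ W = {6,7,8,9,10,11,12,16,17,18}
Z ∩ Y = {17,18}
(Z ∩ Y)' = {3,4,5,6,7,8,9,10,11,12,13,14,15,16}
Z − (Z ∩ Y)' = {17,18}
(Z ∪ W) ∪ (Z − (Z ∩ Y)') = {6,7,8,9,10,11,12,16,17,18}

{6,7,8,9,10,11,12,16,17,18}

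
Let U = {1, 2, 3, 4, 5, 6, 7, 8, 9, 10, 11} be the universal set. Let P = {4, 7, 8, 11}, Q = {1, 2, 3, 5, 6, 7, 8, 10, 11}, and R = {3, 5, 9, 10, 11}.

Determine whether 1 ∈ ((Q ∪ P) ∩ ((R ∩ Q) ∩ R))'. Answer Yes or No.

Yes

1 ∈ Q and 1 ∉ P, so 1 ∈ Q ∪ P
1 ∉ R and 1 ∈ Q, so 1 ∉ R ∩ Q
1 ∉ (R ∩ Q) and 1 ∉ R, so 1 ∉ (R ∩ Q) ∩ R
1 ∈ (Q ∪ P) and 1 ∉ ((R ∩ Q) ∩ R), so 1 ∉ (Q ∪ P) ∩ ((R ∩ Q) ∩ R)
1 ∈ ((Q ∪ P) ∩ ((R ∩ Q) ∩ R))' since 1 ∉ ((Q ∪ P) ∩ ((R ∩ Q) ∩ R))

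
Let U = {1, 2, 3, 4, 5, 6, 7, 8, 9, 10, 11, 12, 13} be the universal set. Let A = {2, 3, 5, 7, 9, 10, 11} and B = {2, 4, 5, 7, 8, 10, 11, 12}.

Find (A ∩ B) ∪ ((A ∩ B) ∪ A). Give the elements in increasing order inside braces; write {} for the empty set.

A ∩ B = {2, 5, 7, 10, 11}
(A ∩ B) ∪ A = {2, 3, 5, 7, 9, 10, 11}
(A ∩ B) ∪ ((A ∩ B) ∪ A) = {2, 3, 5, 7, 9, 10, 11}

{2, 3, 5, 7, 9, 10, 11}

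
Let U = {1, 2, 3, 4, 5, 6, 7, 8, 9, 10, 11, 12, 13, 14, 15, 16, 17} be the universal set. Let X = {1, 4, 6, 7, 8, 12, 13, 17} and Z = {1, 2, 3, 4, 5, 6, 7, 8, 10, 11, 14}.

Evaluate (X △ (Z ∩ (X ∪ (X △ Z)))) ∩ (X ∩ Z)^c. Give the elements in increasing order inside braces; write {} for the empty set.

X △ Z = {2, 3, 5, 10, 11, 12, 13, 14, 17}
X ∪ (X △ Z) = {1, 2, 3, 4, 5, 6, 7, 8, 10, 11, 12, 13, 14, 17}
Z ∩ (X ∪ (X △ Z)) = {1, 2, 3, 4, 5, 6, 7, 8, 10, 11, 14}
X △ (Z ∩ (X ∪ (X △ Z))) = {2, 3, 5, 10, 11, 12, 13, 14, 17}
X ∩ Z = {1, 4, 6, 7, 8}
(X ∩ Z)^c = {2, 3, 5, 9, 10, 11, 12, 13, 14, 15, 16, 17}
(X △ (Z ∩ (X ∪ (X △ Z)))) ∩ (X ∩ Z)^c = {2, 3, 5, 10, 11, 12, 13, 14, 17}

{2, 3, 5, 10, 11, 12, 13, 14, 17}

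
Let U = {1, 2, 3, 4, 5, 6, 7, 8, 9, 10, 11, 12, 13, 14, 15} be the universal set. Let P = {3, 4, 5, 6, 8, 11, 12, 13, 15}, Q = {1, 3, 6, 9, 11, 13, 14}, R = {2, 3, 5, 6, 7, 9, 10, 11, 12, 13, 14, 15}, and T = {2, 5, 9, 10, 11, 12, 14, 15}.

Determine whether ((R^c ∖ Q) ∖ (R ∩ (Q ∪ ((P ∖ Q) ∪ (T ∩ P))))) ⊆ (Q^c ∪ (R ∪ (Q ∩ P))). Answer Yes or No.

R^c = {1, 4, 8}
R^c ∖ Q = {4, 8}
P ∖ Q = {4, 5, 8, 12, 15}
T ∩ P = {5, 11, 12, 15}
(P ∖ Q) ∪ (T ∩ P) = {4, 5, 8, 11, 12, 15}
Q ∪ ((P ∖ Q) ∪ (T ∩ P)) = {1, 3, 4, 5, 6, 8, 9, 11, 12, 13, 14, 15}
R ∩ (Q ∪ ((P ∖ Q) ∪ (T ∩ P))) = {3, 5, 6, 9, 11, 12, 13, 14, 15}
(R^c ∖ Q) ∖ (R ∩ (Q ∪ ((P ∖ Q) ∪ (T ∩ P)))) = {4, 8}
Q^c = {2, 4, 5, 7, 8, 10, 12, 15}
Q ∩ P = {3, 6, 11, 13}
R ∪ (Q ∩ P) = {2, 3, 5, 6, 7, 9, 10, 11, 12, 13, 14, 15}
Q^c ∪ (R ∪ (Q ∩ P)) = {2, 3, 4, 5, 6, 7, 8, 9, 10, 11, 12, 13, 14, 15}
Every element of {4, 8} is in {2, 3, 4, 5, 6, 7, 8, 9, 10, 11, 12, 13, 14, 15}, so (R^c ∖ Q) ∖ (R ∩ (Q ∪ ((P ∖ Q) ∪ (T ∩ P)))) ⊆ Q^c ∪ (R ∪ (Q ∩ P)).

Yes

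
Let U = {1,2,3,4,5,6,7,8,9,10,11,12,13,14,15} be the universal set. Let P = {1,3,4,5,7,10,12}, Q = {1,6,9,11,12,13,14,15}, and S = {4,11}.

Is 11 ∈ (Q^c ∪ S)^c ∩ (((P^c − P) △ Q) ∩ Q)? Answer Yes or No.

11 ∈ Q, so 11 ∉ Q^c
11 ∉ Q^c and 11 ∈ S, so 11 ∈ Q^c ∪ S
11 ∉ (Q^c ∪ S)^c since 11 ∈ (Q^c ∪ S)
11 ∉ P, so 11 ∈ P^c
11 ∈ P^c and 11 ∉ P, so 11 ∈ P^c − P
11 ∈ (P^c − P) and 11 ∈ Q, so 11 ∉ (P^c − P) △ Q
11 ∉ ((P^c − P) △ Q) and 11 ∈ Q, so 11 ∉ ((P^c − P) △ Q) ∩ Q
11 ∉ (Q^c ∪ S)^c and 11 ∉ (((P^c − P) △ Q) ∩ Q), so 11 ∉ (Q^c ∪ S)^c ∩ (((P^c − P) △ Q) ∩ Q)

No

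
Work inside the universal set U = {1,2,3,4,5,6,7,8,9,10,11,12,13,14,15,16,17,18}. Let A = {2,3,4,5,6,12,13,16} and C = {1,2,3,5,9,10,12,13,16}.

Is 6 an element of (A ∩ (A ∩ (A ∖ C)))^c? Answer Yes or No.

6 ∈ A and 6 ∉ C, so 6 ∈ A ∖ C
6 ∈ A and 6 ∈ (A ∖ C), so 6 ∈ A ∩ (A ∖ C)
6 ∈ A and 6 ∈ (A ∩ (A ∖ C)), so 6 ∈ A ∩ (A ∩ (A ∖ C))
6 ∉ (A ∩ (A ∩ (A ∖ C)))^c since 6 ∈ (A ∩ (A ∩ (A ∖ C)))

No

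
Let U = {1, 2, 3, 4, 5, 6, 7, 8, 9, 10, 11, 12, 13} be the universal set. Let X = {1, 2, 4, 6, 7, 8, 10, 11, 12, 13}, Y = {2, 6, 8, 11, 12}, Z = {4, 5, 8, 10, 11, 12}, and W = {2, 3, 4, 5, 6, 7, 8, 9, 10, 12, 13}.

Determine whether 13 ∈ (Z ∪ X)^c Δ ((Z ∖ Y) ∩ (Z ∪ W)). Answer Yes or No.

13 ∉ Z and 13 ∈ X, so 13 ∈ Z ∪ X
13 ∉ (Z ∪ X)^c since 13 ∈ (Z ∪ X)
13 ∉ Z and 13 ∉ Y, so 13 ∉ Z ∖ Y
13 ∉ Z and 13 ∈ W, so 13 ∈ Z ∪ W
13 ∉ (Z ∖ Y) and 13 ∈ (Z ∪ W), so 13 ∉ (Z ∖ Y) ∩ (Z ∪ W)
13 ∉ (Z ∪ X)^c and 13 ∉ ((Z ∖ Y) ∩ (Z ∪ W)), so 13 ∉ (Z ∪ X)^c Δ ((Z ∖ Y) ∩ (Z ∪ W))

No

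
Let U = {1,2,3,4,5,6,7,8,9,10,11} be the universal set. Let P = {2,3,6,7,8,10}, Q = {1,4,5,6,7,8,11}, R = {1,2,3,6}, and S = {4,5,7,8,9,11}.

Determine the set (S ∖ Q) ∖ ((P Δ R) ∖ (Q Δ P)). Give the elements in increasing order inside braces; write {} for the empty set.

{9}

S ∖ Q = {9}
P Δ R = {1,7,8,10}
Q Δ P = {1,2,3,4,5,10,11}
(P Δ R) ∖ (Q Δ P) = {7,8}
(S ∖ Q) ∖ ((P Δ R) ∖ (Q Δ P)) = {9}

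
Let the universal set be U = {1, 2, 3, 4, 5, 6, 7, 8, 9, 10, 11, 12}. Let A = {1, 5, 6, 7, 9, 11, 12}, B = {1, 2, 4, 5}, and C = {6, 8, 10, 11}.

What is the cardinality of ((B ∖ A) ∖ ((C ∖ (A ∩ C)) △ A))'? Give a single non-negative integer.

B ∖ A = {2, 4}
A ∩ C = {6, 11}
C ∖ (A ∩ C) = {8, 10}
(C ∖ (A ∩ C)) △ A = {1, 5, 6, 7, 8, 9, 10, 11, 12}
(B ∖ A) ∖ ((C ∖ (A ∩ C)) △ A) = {2, 4}
((B ∖ A) ∖ ((C ∖ (A ∩ C)) △ A))' = {1, 3, 5, 6, 7, 8, 9, 10, 11, 12}
|((B ∖ A) ∖ ((C ∖ (A ∩ C)) △ A))'| = 10

10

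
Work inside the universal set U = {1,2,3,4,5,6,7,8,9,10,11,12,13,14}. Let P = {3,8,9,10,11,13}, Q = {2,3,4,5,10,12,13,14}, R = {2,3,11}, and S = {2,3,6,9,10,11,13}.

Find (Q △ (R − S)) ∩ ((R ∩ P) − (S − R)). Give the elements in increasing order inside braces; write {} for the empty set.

{3}

R − S = {}
Q △ (R − S) = {2,3,4,5,10,12,13,14}
R ∩ P = {3,11}
S − R = {6,9,10,13}
(R ∩ P) − (S − R) = {3,11}
(Q △ (R − S)) ∩ ((R ∩ P) − (S − R)) = {3}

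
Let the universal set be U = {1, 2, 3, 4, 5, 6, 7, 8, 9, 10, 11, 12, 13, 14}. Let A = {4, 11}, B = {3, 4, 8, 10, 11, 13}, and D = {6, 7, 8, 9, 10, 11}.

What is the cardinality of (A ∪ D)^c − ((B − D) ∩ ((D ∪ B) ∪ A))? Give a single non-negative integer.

A ∪ D = {4, 6, 7, 8, 9, 10, 11}
(A ∪ D)^c = {1, 2, 3, 5, 12, 13, 14}
B − D = {3, 4, 13}
D ∪ B = {3, 4, 6, 7, 8, 9, 10, 11, 13}
(D ∪ B) ∪ A = {3, 4, 6, 7, 8, 9, 10, 11, 13}
(B − D) ∩ ((D ∪ B) ∪ A) = {3, 4, 13}
(A ∪ D)^c − ((B − D) ∩ ((D ∪ B) ∪ A)) = {1, 2, 5, 12, 14}
|(A ∪ D)^c − ((B − D) ∩ ((D ∪ B) ∪ A))| = 5

5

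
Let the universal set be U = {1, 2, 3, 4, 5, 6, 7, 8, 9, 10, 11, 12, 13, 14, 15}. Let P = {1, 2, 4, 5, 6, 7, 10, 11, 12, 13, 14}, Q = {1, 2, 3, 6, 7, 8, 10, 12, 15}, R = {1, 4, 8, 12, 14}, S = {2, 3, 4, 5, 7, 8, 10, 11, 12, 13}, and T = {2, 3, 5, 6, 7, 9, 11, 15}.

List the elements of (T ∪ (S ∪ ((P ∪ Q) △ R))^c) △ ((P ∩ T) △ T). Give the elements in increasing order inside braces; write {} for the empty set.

P ∪ Q = {1, 2, 3, 4, 5, 6, 7, 8, 10, 11, 12, 13, 14, 15}
(P ∪ Q) △ R = {2, 3, 5, 6, 7, 10, 11, 13, 15}
S ∪ ((P ∪ Q) △ R) = {2, 3, 4, 5, 6, 7, 8, 10, 11, 12, 13, 15}
(S ∪ ((P ∪ Q) △ R))^c = {1, 9, 14}
T ∪ (S ∪ ((P ∪ Q) △ R))^c = {1, 2, 3, 5, 6, 7, 9, 11, 14, 15}
P ∩ T = {2, 5, 6, 7, 11}
(P ∩ T) △ T = {3, 9, 15}
(T ∪ (S ∪ ((P ∪ Q) △ R))^c) △ ((P ∩ T) △ T) = {1, 2, 5, 6, 7, 11, 14}

{1, 2, 5, 6, 7, 11, 14}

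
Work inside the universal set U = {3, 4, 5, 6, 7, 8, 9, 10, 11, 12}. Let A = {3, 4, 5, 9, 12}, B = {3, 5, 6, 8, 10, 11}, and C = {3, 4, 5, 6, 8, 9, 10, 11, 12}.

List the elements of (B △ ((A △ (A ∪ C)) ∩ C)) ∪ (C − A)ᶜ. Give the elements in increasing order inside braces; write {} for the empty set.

A ∪ C = {3, 4, 5, 6, 8, 9, 10, 11, 12}
A △ (A ∪ C) = {6, 8, 10, 11}
(A △ (A ∪ C)) ∩ C = {6, 8, 10, 11}
B △ ((A △ (A ∪ C)) ∩ C) = {3, 5}
C − A = {6, 8, 10, 11}
(C − A)ᶜ = {3, 4, 5, 7, 9, 12}
(B △ ((A △ (A ∪ C)) ∩ C)) ∪ (C − A)ᶜ = {3, 4, 5, 7, 9, 12}

{3, 4, 5, 7, 9, 12}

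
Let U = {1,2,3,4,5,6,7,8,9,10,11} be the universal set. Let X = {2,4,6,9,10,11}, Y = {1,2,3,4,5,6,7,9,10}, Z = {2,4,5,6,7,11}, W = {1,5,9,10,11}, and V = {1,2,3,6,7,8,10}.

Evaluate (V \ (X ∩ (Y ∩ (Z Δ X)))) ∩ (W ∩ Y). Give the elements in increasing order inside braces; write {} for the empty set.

{1}

Z Δ X = {5,7,9,10}
Y ∩ (Z Δ X) = {5,7,9,10}
X ∩ (Y ∩ (Z Δ X)) = {9,10}
V \ (X ∩ (Y ∩ (Z Δ X))) = {1,2,3,6,7,8}
W ∩ Y = {1,5,9,10}
(V \ (X ∩ (Y ∩ (Z Δ X)))) ∩ (W ∩ Y) = {1}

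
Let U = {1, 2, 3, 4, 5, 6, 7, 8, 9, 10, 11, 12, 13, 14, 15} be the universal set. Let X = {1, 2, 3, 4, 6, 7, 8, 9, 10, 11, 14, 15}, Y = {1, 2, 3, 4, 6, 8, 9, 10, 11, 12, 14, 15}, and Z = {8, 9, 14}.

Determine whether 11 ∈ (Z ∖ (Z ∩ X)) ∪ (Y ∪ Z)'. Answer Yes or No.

11 ∉ Z and 11 ∈ X, so 11 ∉ Z ∩ X
11 ∉ Z and 11 ∉ (Z ∩ X), so 11 ∉ Z ∖ (Z ∩ X)
11 ∈ Y and 11 ∉ Z, so 11 ∈ Y ∪ Z
11 ∉ (Y ∪ Z)' since 11 ∈ (Y ∪ Z)
11 ∉ (Z ∖ (Z ∩ X)) and 11 ∉ (Y ∪ Z)', so 11 ∉ (Z ∖ (Z ∩ X)) ∪ (Y ∪ Z)'

No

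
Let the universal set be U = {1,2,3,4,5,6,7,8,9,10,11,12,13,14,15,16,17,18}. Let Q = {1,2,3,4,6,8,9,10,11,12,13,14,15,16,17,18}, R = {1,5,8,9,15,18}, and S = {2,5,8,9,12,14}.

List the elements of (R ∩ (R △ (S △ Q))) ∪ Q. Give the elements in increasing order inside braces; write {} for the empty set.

S △ Q = {1,3,4,5,6,10,11,13,15,16,17,18}
R △ (S △ Q) = {3,4,6,8,9,10,11,13,16,17}
R ∩ (R △ (S △ Q)) = {8,9}
(R ∩ (R △ (S △ Q))) ∪ Q = {1,2,3,4,6,8,9,10,11,12,13,14,15,16,17,18}

{1,2,3,4,6,8,9,10,11,12,13,14,15,16,17,18}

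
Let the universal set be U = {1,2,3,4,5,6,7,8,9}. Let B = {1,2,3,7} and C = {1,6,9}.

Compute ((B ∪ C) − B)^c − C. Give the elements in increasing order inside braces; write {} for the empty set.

B ∪ C = {1,2,3,6,7,9}
(B ∪ C) − B = {6,9}
((B ∪ C) − B)^c = {1,2,3,4,5,7,8}
((B ∪ C) − B)^c − C = {2,3,4,5,7,8}

{2,3,4,5,7,8}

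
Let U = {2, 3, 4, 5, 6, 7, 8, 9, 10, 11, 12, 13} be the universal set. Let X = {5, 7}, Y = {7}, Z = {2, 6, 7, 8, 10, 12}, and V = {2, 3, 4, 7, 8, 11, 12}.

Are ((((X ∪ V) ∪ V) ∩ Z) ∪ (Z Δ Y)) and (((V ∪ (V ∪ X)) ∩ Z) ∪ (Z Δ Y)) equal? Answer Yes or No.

X ∪ V = {2, 3, 4, 5, 7, 8, 11, 12}
(X ∪ V) ∪ V = {2, 3, 4, 5, 7, 8, 11, 12}
((X ∪ V) ∪ V) ∩ Z = {2, 7, 8, 12}
Z Δ Y = {2, 6, 8, 10, 12}
(((X ∪ V) ∪ V) ∩ Z) ∪ (Z Δ Y) = {2, 6, 7, 8, 10, 12}
V ∪ X = {2, 3, 4, 5, 7, 8, 11, 12}
V ∪ (V ∪ X) = {2, 3, 4, 5, 7, 8, 11, 12}
(V ∪ (V ∪ X)) ∩ Z = {2, 7, 8, 12}
((V ∪ (V ∪ X)) ∩ Z) ∪ (Z Δ Y) = {2, 6, 7, 8, 10, 12}
Both equal {2, 6, 7, 8, 10, 12}, so (((X ∪ V) ∪ V) ∩ Z) ∪ (Z Δ Y) = ((V ∪ (V ∪ X)) ∩ Z) ∪ (Z Δ Y).

Yes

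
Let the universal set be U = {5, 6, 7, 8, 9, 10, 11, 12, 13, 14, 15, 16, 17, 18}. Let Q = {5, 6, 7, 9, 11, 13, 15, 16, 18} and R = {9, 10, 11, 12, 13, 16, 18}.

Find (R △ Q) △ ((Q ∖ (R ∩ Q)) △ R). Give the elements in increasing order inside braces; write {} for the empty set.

{9, 11, 13, 16, 18}

R △ Q = {5, 6, 7, 10, 12, 15}
R ∩ Q = {9, 11, 13, 16, 18}
Q ∖ (R ∩ Q) = {5, 6, 7, 15}
(Q ∖ (R ∩ Q)) △ R = {5, 6, 7, 9, 10, 11, 12, 13, 15, 16, 18}
(R △ Q) △ ((Q ∖ (R ∩ Q)) △ R) = {9, 11, 13, 16, 18}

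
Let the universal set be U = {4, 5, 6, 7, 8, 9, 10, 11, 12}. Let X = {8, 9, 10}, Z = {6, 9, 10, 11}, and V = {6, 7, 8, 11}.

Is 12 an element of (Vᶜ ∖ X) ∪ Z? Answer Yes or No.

12 ∉ V, so 12 ∈ Vᶜ
12 ∈ Vᶜ and 12 ∉ X, so 12 ∈ Vᶜ ∖ X
12 ∈ (Vᶜ ∖ X) and 12 ∉ Z, so 12 ∈ (Vᶜ ∖ X) ∪ Z

Yes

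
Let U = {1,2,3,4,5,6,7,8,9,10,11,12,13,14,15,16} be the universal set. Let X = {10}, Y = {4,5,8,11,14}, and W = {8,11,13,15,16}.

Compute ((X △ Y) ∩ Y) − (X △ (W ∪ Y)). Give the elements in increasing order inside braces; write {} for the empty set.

X △ Y = {4,5,8,10,11,14}
(X △ Y) ∩ Y = {4,5,8,11,14}
W ∪ Y = {4,5,8,11,13,14,15,16}
X △ (W ∪ Y) = {4,5,8,10,11,13,14,15,16}
((X △ Y) ∩ Y) − (X △ (W ∪ Y)) = {}

{}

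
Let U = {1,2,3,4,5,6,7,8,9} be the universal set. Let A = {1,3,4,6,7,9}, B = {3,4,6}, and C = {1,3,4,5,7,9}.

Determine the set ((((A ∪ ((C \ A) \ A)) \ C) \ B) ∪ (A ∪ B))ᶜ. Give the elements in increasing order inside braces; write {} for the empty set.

{2,5,8}

C \ A = {5}
(C \ A) \ A = {5}
A ∪ ((C \ A) \ A) = {1,3,4,5,6,7,9}
(A ∪ ((C \ A) \ A)) \ C = {6}
((A ∪ ((C \ A) \ A)) \ C) \ B = {}
A ∪ B = {1,3,4,6,7,9}
(((A ∪ ((C \ A) \ A)) \ C) \ B) ∪ (A ∪ B) = {1,3,4,6,7,9}
((((A ∪ ((C \ A) \ A)) \ C) \ B) ∪ (A ∪ B))ᶜ = {2,5,8}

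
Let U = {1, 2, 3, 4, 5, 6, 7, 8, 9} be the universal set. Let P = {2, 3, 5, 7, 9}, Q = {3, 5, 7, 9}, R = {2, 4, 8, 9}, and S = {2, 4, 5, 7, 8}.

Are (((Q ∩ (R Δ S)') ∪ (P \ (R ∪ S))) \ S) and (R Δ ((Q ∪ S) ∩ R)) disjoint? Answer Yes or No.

R Δ S = {5, 7, 9}
(R Δ S)' = {1, 2, 3, 4, 6, 8}
Q ∩ (R Δ S)' = {3}
R ∪ S = {2, 4, 5, 7, 8, 9}
P \ (R ∪ S) = {3}
(Q ∩ (R Δ S)') ∪ (P \ (R ∪ S)) = {3}
((Q ∩ (R Δ S)') ∪ (P \ (R ∪ S))) \ S = {3}
Q ∪ S = {2, 3, 4, 5, 7, 8, 9}
(Q ∪ S) ∩ R = {2, 4, 8, 9}
R Δ ((Q ∪ S) ∩ R) = {}
{3} and {} share no elements.

Yes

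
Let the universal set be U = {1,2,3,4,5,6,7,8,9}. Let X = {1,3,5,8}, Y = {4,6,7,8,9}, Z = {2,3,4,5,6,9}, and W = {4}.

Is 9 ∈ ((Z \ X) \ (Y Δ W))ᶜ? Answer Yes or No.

Yes

9 ∈ Z and 9 ∉ X, so 9 ∈ Z \ X
9 ∈ Y and 9 ∉ W, so 9 ∈ Y Δ W
9 ∈ (Z \ X) and 9 ∈ (Y Δ W), so 9 ∉ (Z \ X) \ (Y Δ W)
9 ∈ ((Z \ X) \ (Y Δ W))ᶜ since 9 ∉ ((Z \ X) \ (Y Δ W))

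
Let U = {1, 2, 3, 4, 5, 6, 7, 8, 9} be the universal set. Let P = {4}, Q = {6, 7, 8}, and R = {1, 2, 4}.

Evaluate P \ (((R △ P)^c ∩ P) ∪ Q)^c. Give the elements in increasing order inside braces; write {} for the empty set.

{4}

R △ P = {1, 2}
(R △ P)^c = {3, 4, 5, 6, 7, 8, 9}
(R △ P)^c ∩ P = {4}
((R △ P)^c ∩ P) ∪ Q = {4, 6, 7, 8}
(((R △ P)^c ∩ P) ∪ Q)^c = {1, 2, 3, 5, 9}
P \ (((R △ P)^c ∩ P) ∪ Q)^c = {4}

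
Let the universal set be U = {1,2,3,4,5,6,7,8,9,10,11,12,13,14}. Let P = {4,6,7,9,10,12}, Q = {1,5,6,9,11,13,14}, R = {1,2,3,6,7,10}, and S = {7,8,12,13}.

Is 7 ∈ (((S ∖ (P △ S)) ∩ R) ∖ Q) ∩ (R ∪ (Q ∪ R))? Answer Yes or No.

Yes

7 ∈ P and 7 ∈ S, so 7 ∉ P △ S
7 ∈ S and 7 ∉ (P △ S), so 7 ∈ S ∖ (P △ S)
7 ∈ (S ∖ (P △ S)) and 7 ∈ R, so 7 ∈ (S ∖ (P △ S)) ∩ R
7 ∈ ((S ∖ (P △ S)) ∩ R) and 7 ∉ Q, so 7 ∈ ((S ∖ (P △ S)) ∩ R) ∖ Q
7 ∉ Q and 7 ∈ R, so 7 ∈ Q ∪ R
7 ∈ R and 7 ∈ (Q ∪ R), so 7 ∈ R ∪ (Q ∪ R)
7 ∈ (((S ∖ (P △ S)) ∩ R) ∖ Q) and 7 ∈ (R ∪ (Q ∪ R)), so 7 ∈ (((S ∖ (P △ S)) ∩ R) ∖ Q) ∩ (R ∪ (Q ∪ R))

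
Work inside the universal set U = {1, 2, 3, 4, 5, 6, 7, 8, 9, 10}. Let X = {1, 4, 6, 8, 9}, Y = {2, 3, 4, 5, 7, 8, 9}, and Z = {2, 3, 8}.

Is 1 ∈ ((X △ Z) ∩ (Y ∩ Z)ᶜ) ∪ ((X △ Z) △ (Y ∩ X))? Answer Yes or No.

1 ∈ X and 1 ∉ Z, so 1 ∈ X △ Z
1 ∉ Y and 1 ∉ Z, so 1 ∉ Y ∩ Z
1 ∈ (Y ∩ Z)ᶜ since 1 ∉ (Y ∩ Z)
1 ∈ (X △ Z) and 1 ∈ (Y ∩ Z)ᶜ, so 1 ∈ (X △ Z) ∩ (Y ∩ Z)ᶜ
1 ∈ X and 1 ∉ Z, so 1 ∈ X △ Z
1 ∉ Y and 1 ∈ X, so 1 ∉ Y ∩ X
1 ∈ (X △ Z) and 1 ∉ (Y ∩ X), so 1 ∈ (X △ Z) △ (Y ∩ X)
1 ∈ ((X △ Z) ∩ (Y ∩ Z)ᶜ) and 1 ∈ ((X △ Z) △ (Y ∩ X)), so 1 ∈ ((X △ Z) ∩ (Y ∩ Z)ᶜ) ∪ ((X △ Z) △ (Y ∩ X))

Yes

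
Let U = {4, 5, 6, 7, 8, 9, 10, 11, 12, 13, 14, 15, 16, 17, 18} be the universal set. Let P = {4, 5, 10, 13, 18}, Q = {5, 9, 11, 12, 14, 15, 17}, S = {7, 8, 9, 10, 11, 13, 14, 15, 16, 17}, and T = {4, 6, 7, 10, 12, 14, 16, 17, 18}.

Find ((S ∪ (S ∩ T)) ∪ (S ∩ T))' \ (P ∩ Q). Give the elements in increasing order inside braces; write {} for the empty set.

S ∩ T = {7, 10, 14, 16, 17}
S ∪ (S ∩ T) = {7, 8, 9, 10, 11, 13, 14, 15, 16, 17}
(S ∪ (S ∩ T)) ∪ (S ∩ T) = {7, 8, 9, 10, 11, 13, 14, 15, 16, 17}
((S ∪ (S ∩ T)) ∪ (S ∩ T))' = {4, 5, 6, 12, 18}
P ∩ Q = {5}
((S ∪ (S ∩ T)) ∪ (S ∩ T))' \ (P ∩ Q) = {4, 6, 12, 18}

{4, 6, 12, 18}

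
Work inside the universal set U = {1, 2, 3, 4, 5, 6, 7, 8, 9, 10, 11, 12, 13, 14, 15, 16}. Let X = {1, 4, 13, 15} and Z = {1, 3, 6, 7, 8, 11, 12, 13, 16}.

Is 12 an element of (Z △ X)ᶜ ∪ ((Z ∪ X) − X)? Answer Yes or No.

Yes

12 ∈ Z and 12 ∉ X, so 12 ∈ Z △ X
12 ∉ (Z △ X)ᶜ since 12 ∈ (Z △ X)
12 ∈ Z and 12 ∉ X, so 12 ∈ Z ∪ X
12 ∈ (Z ∪ X) and 12 ∉ X, so 12 ∈ (Z ∪ X) − X
12 ∉ (Z △ X)ᶜ and 12 ∈ ((Z ∪ X) − X), so 12 ∈ (Z △ X)ᶜ ∪ ((Z ∪ X) − X)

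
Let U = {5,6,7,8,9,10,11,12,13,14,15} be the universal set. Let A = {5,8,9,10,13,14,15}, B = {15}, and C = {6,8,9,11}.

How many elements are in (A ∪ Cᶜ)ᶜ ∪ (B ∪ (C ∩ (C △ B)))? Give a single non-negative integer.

Cᶜ = {5,7,10,12,13,14,15}
A ∪ Cᶜ = {5,7,8,9,10,12,13,14,15}
(A ∪ Cᶜ)ᶜ = {6,11}
C △ B = {6,8,9,11,15}
C ∩ (C △ B) = {6,8,9,11}
B ∪ (C ∩ (C △ B)) = {6,8,9,11,15}
(A ∪ Cᶜ)ᶜ ∪ (B ∪ (C ∩ (C △ B))) = {6,8,9,11,15}
|(A ∪ Cᶜ)ᶜ ∪ (B ∪ (C ∩ (C △ B)))| = 5

5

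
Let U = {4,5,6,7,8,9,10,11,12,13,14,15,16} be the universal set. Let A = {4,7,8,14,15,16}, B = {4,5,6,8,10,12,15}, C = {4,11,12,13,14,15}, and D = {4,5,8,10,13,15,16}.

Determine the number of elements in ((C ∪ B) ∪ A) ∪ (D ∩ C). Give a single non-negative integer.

C ∪ B = {4,5,6,8,10,11,12,13,14,15}
(C ∪ B) ∪ A = {4,5,6,7,8,10,11,12,13,14,15,16}
D ∩ C = {4,13,15}
((C ∪ B) ∪ A) ∪ (D ∩ C) = {4,5,6,7,8,10,11,12,13,14,15,16}
|((C ∪ B) ∪ A) ∪ (D ∩ C)| = 12

12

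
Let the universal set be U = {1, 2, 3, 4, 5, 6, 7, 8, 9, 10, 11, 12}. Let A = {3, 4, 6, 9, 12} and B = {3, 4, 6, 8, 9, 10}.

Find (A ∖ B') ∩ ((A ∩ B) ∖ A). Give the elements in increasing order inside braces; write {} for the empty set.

B' = {1, 2, 5, 7, 11, 12}
A ∖ B' = {3, 4, 6, 9}
A ∩ B = {3, 4, 6, 9}
(A ∩ B) ∖ A = {}
(A ∖ B') ∩ ((A ∩ B) ∖ A) = {}

{}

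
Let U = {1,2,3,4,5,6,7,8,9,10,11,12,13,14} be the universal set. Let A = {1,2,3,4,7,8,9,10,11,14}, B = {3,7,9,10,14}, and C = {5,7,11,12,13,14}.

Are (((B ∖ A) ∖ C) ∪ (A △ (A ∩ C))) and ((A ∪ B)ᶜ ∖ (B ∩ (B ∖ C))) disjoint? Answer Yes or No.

Yes

B ∖ A = {}
(B ∖ A) ∖ C = {}
A ∩ C = {7,11,14}
A △ (A ∩ C) = {1,2,3,4,8,9,10}
((B ∖ A) ∖ C) ∪ (A △ (A ∩ C)) = {1,2,3,4,8,9,10}
A ∪ B = {1,2,3,4,7,8,9,10,11,14}
(A ∪ B)ᶜ = {5,6,12,13}
B ∖ C = {3,9,10}
B ∩ (B ∖ C) = {3,9,10}
(A ∪ B)ᶜ ∖ (B ∩ (B ∖ C)) = {5,6,12,13}
{1,2,3,4,8,9,10} and {5,6,12,13} share no elements.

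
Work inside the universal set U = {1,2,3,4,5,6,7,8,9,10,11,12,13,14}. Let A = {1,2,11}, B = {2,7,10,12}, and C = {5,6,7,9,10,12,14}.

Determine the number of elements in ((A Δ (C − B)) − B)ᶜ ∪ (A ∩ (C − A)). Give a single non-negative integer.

8

C − B = {5,6,9,14}
A Δ (C − B) = {1,2,5,6,9,11,14}
(A Δ (C − B)) − B = {1,5,6,9,11,14}
((A Δ (C − B)) − B)ᶜ = {2,3,4,7,8,10,12,13}
C − A = {5,6,7,9,10,12,14}
A ∩ (C − A) = {}
((A Δ (C − B)) − B)ᶜ ∪ (A ∩ (C − A)) = {2,3,4,7,8,10,12,13}
|((A Δ (C − B)) − B)ᶜ ∪ (A ∩ (C − A))| = 8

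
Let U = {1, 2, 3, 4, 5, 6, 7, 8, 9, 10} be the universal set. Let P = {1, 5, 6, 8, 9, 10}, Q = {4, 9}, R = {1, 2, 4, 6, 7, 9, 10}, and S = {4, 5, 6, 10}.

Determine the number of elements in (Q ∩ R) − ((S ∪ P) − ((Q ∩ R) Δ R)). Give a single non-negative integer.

Q ∩ R = {4, 9}
S ∪ P = {1, 4, 5, 6, 8, 9, 10}
(Q ∩ R) Δ R = {1, 2, 6, 7, 10}
(S ∪ P) − ((Q ∩ R) Δ R) = {4, 5, 8, 9}
(Q ∩ R) − ((S ∪ P) − ((Q ∩ R) Δ R)) = {}
|(Q ∩ R) − ((S ∪ P) − ((Q ∩ R) Δ R))| = 0

0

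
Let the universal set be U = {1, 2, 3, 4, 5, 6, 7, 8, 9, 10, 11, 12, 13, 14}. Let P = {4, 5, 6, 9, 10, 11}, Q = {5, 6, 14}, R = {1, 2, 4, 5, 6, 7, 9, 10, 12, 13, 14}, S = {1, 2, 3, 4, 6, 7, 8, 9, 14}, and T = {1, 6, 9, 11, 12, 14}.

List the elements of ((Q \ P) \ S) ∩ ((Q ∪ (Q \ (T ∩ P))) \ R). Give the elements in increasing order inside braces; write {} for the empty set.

Q \ P = {14}
(Q \ P) \ S = {}
T ∩ P = {6, 9, 11}
Q \ (T ∩ P) = {5, 14}
Q ∪ (Q \ (T ∩ P)) = {5, 6, 14}
(Q ∪ (Q \ (T ∩ P))) \ R = {}
((Q \ P) \ S) ∩ ((Q ∪ (Q \ (T ∩ P))) \ R) = {}

{}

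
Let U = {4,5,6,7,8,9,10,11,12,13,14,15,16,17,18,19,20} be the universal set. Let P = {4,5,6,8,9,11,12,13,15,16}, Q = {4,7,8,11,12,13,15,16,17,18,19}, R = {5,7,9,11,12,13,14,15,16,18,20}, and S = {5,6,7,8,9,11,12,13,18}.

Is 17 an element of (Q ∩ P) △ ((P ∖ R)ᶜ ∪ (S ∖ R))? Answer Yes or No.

Yes

17 ∈ Q and 17 ∉ P, so 17 ∉ Q ∩ P
17 ∉ P and 17 ∉ R, so 17 ∉ P ∖ R
17 ∈ (P ∖ R)ᶜ since 17 ∉ (P ∖ R)
17 ∉ S and 17 ∉ R, so 17 ∉ S ∖ R
17 ∈ (P ∖ R)ᶜ and 17 ∉ (S ∖ R), so 17 ∈ (P ∖ R)ᶜ ∪ (S ∖ R)
17 ∉ (Q ∩ P) and 17 ∈ ((P ∖ R)ᶜ ∪ (S ∖ R)), so 17 ∈ (Q ∩ P) △ ((P ∖ R)ᶜ ∪ (S ∖ R))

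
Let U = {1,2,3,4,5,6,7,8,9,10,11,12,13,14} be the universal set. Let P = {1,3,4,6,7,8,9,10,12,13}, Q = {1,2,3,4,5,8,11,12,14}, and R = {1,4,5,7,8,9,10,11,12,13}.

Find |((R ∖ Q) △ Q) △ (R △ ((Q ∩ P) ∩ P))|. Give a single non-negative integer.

6

R ∖ Q = {7,9,10,13}
(R ∖ Q) △ Q = {1,2,3,4,5,7,8,9,10,11,12,13,14}
Q ∩ P = {1,3,4,8,12}
(Q ∩ P) ∩ P = {1,3,4,8,12}
R △ ((Q ∩ P) ∩ P) = {3,5,7,9,10,11,13}
((R ∖ Q) △ Q) △ (R △ ((Q ∩ P) ∩ P)) = {1,2,4,8,12,14}
|((R ∖ Q) △ Q) △ (R △ ((Q ∩ P) ∩ P))| = 6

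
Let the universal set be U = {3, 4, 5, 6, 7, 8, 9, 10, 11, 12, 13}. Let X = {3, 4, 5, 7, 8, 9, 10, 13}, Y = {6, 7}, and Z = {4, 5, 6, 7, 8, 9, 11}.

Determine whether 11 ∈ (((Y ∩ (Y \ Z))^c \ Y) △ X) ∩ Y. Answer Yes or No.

11 ∉ Y and 11 ∈ Z, so 11 ∉ Y \ Z
11 ∉ Y and 11 ∉ (Y \ Z), so 11 ∉ Y ∩ (Y \ Z)
11 ∈ (Y ∩ (Y \ Z))^c since 11 ∉ (Y ∩ (Y \ Z))
11 ∈ (Y ∩ (Y \ Z))^c and 11 ∉ Y, so 11 ∈ (Y ∩ (Y \ Z))^c \ Y
11 ∈ ((Y ∩ (Y \ Z))^c \ Y) and 11 ∉ X, so 11 ∈ ((Y ∩ (Y \ Z))^c \ Y) △ X
11 ∈ (((Y ∩ (Y \ Z))^c \ Y) △ X) and 11 ∉ Y, so 11 ∉ (((Y ∩ (Y \ Z))^c \ Y) △ X) ∩ Y

No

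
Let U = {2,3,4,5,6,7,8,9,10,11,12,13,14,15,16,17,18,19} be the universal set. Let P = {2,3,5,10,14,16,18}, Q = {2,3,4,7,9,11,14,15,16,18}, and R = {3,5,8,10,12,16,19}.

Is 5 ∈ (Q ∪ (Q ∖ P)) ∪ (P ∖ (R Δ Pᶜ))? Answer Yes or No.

No

5 ∉ Q and 5 ∈ P, so 5 ∉ Q ∖ P
5 ∉ Q and 5 ∉ (Q ∖ P), so 5 ∉ Q ∪ (Q ∖ P)
5 ∈ P, so 5 ∉ Pᶜ
5 ∈ R and 5 ∉ Pᶜ, so 5 ∈ R Δ Pᶜ
5 ∈ P and 5 ∈ (R Δ Pᶜ), so 5 ∉ P ∖ (R Δ Pᶜ)
5 ∉ (Q ∪ (Q ∖ P)) and 5 ∉ (P ∖ (R Δ Pᶜ)), so 5 ∉ (Q ∪ (Q ∖ P)) ∪ (P ∖ (R Δ Pᶜ))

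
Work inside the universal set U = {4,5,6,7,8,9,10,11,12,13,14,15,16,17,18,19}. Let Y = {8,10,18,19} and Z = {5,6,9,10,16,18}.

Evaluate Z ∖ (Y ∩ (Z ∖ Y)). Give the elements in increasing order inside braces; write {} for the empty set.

Z ∖ Y = {5,6,9,16}
Y ∩ (Z ∖ Y) = {}
Z ∖ (Y ∩ (Z ∖ Y)) = {5,6,9,10,16,18}

{5,6,9,10,16,18}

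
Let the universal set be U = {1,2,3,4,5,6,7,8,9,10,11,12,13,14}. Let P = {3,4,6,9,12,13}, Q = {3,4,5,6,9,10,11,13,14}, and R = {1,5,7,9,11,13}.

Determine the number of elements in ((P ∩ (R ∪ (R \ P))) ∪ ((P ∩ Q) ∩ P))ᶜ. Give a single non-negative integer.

R \ P = {1,5,7,11}
R ∪ (R \ P) = {1,5,7,9,11,13}
P ∩ (R ∪ (R \ P)) = {9,13}
P ∩ Q = {3,4,6,9,13}
(P ∩ Q) ∩ P = {3,4,6,9,13}
(P ∩ (R ∪ (R \ P))) ∪ ((P ∩ Q) ∩ P) = {3,4,6,9,13}
((P ∩ (R ∪ (R \ P))) ∪ ((P ∩ Q) ∩ P))ᶜ = {1,2,5,7,8,10,11,12,14}
|((P ∩ (R ∪ (R \ P))) ∪ ((P ∩ Q) ∩ P))ᶜ| = 9

9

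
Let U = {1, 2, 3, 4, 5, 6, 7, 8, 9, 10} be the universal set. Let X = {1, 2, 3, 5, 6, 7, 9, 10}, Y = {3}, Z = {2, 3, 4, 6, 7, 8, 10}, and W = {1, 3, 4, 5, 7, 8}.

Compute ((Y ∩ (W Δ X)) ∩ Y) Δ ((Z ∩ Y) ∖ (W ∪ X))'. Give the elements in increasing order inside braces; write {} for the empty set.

{1, 2, 3, 4, 5, 6, 7, 8, 9, 10}

W Δ X = {2, 4, 6, 8, 9, 10}
Y ∩ (W Δ X) = {}
(Y ∩ (W Δ X)) ∩ Y = {}
Z ∩ Y = {3}
W ∪ X = {1, 2, 3, 4, 5, 6, 7, 8, 9, 10}
(Z ∩ Y) ∖ (W ∪ X) = {}
((Z ∩ Y) ∖ (W ∪ X))' = {1, 2, 3, 4, 5, 6, 7, 8, 9, 10}
((Y ∩ (W Δ X)) ∩ Y) Δ ((Z ∩ Y) ∖ (W ∪ X))' = {1, 2, 3, 4, 5, 6, 7, 8, 9, 10}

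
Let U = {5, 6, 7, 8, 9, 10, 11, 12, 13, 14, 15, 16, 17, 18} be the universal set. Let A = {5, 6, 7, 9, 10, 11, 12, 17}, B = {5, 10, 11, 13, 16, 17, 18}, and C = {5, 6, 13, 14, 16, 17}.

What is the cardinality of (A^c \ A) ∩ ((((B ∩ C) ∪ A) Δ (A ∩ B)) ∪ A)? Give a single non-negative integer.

A^c = {8, 13, 14, 15, 16, 18}
A^c \ A = {8, 13, 14, 15, 16, 18}
B ∩ C = {5, 13, 16, 17}
(B ∩ C) ∪ A = {5, 6, 7, 9, 10, 11, 12, 13, 16, 17}
A ∩ B = {5, 10, 11, 17}
((B ∩ C) ∪ A) Δ (A ∩ B) = {6, 7, 9, 12, 13, 16}
(((B ∩ C) ∪ A) Δ (A ∩ B)) ∪ A = {5, 6, 7, 9, 10, 11, 12, 13, 16, 17}
(A^c \ A) ∩ ((((B ∩ C) ∪ A) Δ (A ∩ B)) ∪ A) = {13, 16}
|(A^c \ A) ∩ ((((B ∩ C) ∪ A) Δ (A ∩ B)) ∪ A)| = 2

2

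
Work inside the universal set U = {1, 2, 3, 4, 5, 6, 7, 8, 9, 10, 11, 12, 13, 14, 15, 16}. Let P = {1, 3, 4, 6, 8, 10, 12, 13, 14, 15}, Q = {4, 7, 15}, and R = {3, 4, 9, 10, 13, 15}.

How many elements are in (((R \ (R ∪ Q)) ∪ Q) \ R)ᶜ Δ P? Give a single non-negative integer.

5

R ∪ Q = {3, 4, 7, 9, 10, 13, 15}
R \ (R ∪ Q) = {}
(R \ (R ∪ Q)) ∪ Q = {4, 7, 15}
((R \ (R ∪ Q)) ∪ Q) \ R = {7}
(((R \ (R ∪ Q)) ∪ Q) \ R)ᶜ = {1, 2, 3, 4, 5, 6, 8, 9, 10, 11, 12, 13, 14, 15, 16}
(((R \ (R ∪ Q)) ∪ Q) \ R)ᶜ Δ P = {2, 5, 9, 11, 16}
|(((R \ (R ∪ Q)) ∪ Q) \ R)ᶜ Δ P| = 5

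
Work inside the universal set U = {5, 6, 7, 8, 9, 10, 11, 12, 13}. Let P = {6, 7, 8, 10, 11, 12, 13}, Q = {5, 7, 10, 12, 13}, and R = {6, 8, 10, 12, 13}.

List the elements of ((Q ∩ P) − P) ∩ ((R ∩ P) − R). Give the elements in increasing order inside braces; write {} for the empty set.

{}

Q ∩ P = {7, 10, 12, 13}
(Q ∩ P) − P = {}
R ∩ P = {6, 8, 10, 12, 13}
(R ∩ P) − R = {}
((Q ∩ P) − P) ∩ ((R ∩ P) − R) = {}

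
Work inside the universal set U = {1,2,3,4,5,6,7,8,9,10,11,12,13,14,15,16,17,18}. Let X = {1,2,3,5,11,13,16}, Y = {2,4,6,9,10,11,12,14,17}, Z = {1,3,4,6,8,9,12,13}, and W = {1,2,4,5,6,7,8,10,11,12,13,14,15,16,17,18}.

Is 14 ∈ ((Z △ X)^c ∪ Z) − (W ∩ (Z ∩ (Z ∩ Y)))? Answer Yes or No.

14 ∉ Z and 14 ∉ X, so 14 ∉ Z △ X
14 ∈ (Z △ X)^c since 14 ∉ (Z △ X)
14 ∈ (Z △ X)^c and 14 ∉ Z, so 14 ∈ (Z △ X)^c ∪ Z
14 ∉ Z and 14 ∈ Y, so 14 ∉ Z ∩ Y
14 ∉ Z and 14 ∉ (Z ∩ Y), so 14 ∉ Z ∩ (Z ∩ Y)
14 ∈ W and 14 ∉ (Z ∩ (Z ∩ Y)), so 14 ∉ W ∩ (Z ∩ (Z ∩ Y))
14 ∈ ((Z △ X)^c ∪ Z) and 14 ∉ (W ∩ (Z ∩ (Z ∩ Y))), so 14 ∈ ((Z △ X)^c ∪ Z) − (W ∩ (Z ∩ (Z ∩ Y)))

Yes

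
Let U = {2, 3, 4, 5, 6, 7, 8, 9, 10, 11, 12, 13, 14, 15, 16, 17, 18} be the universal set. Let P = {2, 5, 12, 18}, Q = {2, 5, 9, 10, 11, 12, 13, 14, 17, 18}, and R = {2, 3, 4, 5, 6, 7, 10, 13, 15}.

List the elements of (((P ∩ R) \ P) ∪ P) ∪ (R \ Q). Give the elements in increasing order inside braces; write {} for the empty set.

P ∩ R = {2, 5}
(P ∩ R) \ P = {}
((P ∩ R) \ P) ∪ P = {2, 5, 12, 18}
R \ Q = {3, 4, 6, 7, 15}
(((P ∩ R) \ P) ∪ P) ∪ (R \ Q) = {2, 3, 4, 5, 6, 7, 12, 15, 18}

{2, 3, 4, 5, 6, 7, 12, 15, 18}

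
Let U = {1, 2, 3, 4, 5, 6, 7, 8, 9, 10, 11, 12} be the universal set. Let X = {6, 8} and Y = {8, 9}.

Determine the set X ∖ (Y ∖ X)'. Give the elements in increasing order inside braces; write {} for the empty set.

{}

Y ∖ X = {9}
(Y ∖ X)' = {1, 2, 3, 4, 5, 6, 7, 8, 10, 11, 12}
X ∖ (Y ∖ X)' = {}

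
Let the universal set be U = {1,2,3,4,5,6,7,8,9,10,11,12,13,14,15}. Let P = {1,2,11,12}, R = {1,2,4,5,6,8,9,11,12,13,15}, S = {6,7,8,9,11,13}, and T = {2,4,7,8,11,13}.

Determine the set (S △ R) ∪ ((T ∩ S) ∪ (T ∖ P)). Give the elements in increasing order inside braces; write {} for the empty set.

S △ R = {1,2,4,5,7,12,15}
T ∩ S = {7,8,11,13}
T ∖ P = {4,7,8,13}
(T ∩ S) ∪ (T ∖ P) = {4,7,8,11,13}
(S △ R) ∪ ((T ∩ S) ∪ (T ∖ P)) = {1,2,4,5,7,8,11,12,13,15}

{1,2,4,5,7,8,11,12,13,15}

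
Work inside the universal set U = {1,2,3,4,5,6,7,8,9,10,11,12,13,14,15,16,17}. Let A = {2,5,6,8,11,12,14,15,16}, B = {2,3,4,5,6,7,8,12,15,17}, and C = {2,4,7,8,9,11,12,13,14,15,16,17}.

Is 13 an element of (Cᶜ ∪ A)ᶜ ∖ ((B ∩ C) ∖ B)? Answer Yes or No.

13 ∈ C, so 13 ∉ Cᶜ
13 ∉ Cᶜ and 13 ∉ A, so 13 ∉ Cᶜ ∪ A
13 ∈ (Cᶜ ∪ A)ᶜ since 13 ∉ (Cᶜ ∪ A)
13 ∉ B and 13 ∈ C, so 13 ∉ B ∩ C
13 ∉ (B ∩ C) and 13 ∉ B, so 13 ∉ (B ∩ C) ∖ B
13 ∈ (Cᶜ ∪ A)ᶜ and 13 ∉ ((B ∩ C) ∖ B), so 13 ∈ (Cᶜ ∪ A)ᶜ ∖ ((B ∩ C) ∖ B)

Yes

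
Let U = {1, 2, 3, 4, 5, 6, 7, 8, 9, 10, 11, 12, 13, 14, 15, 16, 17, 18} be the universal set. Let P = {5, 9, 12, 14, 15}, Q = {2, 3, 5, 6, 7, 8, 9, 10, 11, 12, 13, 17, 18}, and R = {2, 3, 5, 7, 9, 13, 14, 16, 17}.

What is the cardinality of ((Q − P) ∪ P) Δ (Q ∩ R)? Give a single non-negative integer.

8

Q − P = {2, 3, 6, 7, 8, 10, 11, 13, 17, 18}
(Q − P) ∪ P = {2, 3, 5, 6, 7, 8, 9, 10, 11, 12, 13, 14, 15, 17, 18}
Q ∩ R = {2, 3, 5, 7, 9, 13, 17}
((Q − P) ∪ P) Δ (Q ∩ R) = {6, 8, 10, 11, 12, 14, 15, 18}
|((Q − P) ∪ P) Δ (Q ∩ R)| = 8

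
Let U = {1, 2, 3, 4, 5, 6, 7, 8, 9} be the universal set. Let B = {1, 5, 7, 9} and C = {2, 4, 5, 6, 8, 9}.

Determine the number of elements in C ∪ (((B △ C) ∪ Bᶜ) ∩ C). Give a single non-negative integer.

B △ C = {1, 2, 4, 6, 7, 8}
Bᶜ = {2, 3, 4, 6, 8}
(B △ C) ∪ Bᶜ = {1, 2, 3, 4, 6, 7, 8}
((B △ C) ∪ Bᶜ) ∩ C = {2, 4, 6, 8}
C ∪ (((B △ C) ∪ Bᶜ) ∩ C) = {2, 4, 5, 6, 8, 9}
|C ∪ (((B △ C) ∪ Bᶜ) ∩ C)| = 6

6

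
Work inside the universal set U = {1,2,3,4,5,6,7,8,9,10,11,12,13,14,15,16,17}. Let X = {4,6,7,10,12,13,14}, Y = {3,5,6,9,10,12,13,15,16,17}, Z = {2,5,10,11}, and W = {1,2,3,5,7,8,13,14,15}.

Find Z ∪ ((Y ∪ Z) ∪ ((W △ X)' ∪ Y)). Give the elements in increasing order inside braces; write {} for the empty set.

Y ∪ Z = {2,3,5,6,9,10,11,12,13,15,16,17}
W △ X = {1,2,3,4,5,6,8,10,12,15}
(W △ X)' = {7,9,11,13,14,16,17}
(W △ X)' ∪ Y = {3,5,6,7,9,10,11,12,13,14,15,16,17}
(Y ∪ Z) ∪ ((W △ X)' ∪ Y) = {2,3,5,6,7,9,10,11,12,13,14,15,16,17}
Z ∪ ((Y ∪ Z) ∪ ((W △ X)' ∪ Y)) = {2,3,5,6,7,9,10,11,12,13,14,15,16,17}

{2,3,5,6,7,9,10,11,12,13,14,15,16,17}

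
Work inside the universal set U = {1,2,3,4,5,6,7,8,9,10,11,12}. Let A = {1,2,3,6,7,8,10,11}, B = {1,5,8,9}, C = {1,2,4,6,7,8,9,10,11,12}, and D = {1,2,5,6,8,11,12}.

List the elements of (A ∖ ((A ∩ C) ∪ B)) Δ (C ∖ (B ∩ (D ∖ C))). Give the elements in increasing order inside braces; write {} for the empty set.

{1,2,3,4,6,7,8,9,10,11,12}

A ∩ C = {1,2,6,7,8,10,11}
(A ∩ C) ∪ B = {1,2,5,6,7,8,9,10,11}
A ∖ ((A ∩ C) ∪ B) = {3}
D ∖ C = {5}
B ∩ (D ∖ C) = {5}
C ∖ (B ∩ (D ∖ C)) = {1,2,4,6,7,8,9,10,11,12}
(A ∖ ((A ∩ C) ∪ B)) Δ (C ∖ (B ∩ (D ∖ C))) = {1,2,3,4,6,7,8,9,10,11,12}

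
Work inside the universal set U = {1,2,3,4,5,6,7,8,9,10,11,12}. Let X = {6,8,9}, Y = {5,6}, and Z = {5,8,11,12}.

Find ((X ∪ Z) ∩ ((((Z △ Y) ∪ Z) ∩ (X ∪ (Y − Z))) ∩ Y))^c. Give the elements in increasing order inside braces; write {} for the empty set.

{1,2,3,4,5,7,8,9,10,11,12}

X ∪ Z = {5,6,8,9,11,12}
Z △ Y = {6,8,11,12}
(Z △ Y) ∪ Z = {5,6,8,11,12}
Y − Z = {6}
X ∪ (Y − Z) = {6,8,9}
((Z △ Y) ∪ Z) ∩ (X ∪ (Y − Z)) = {6,8}
(((Z △ Y) ∪ Z) ∩ (X ∪ (Y − Z))) ∩ Y = {6}
(X ∪ Z) ∩ ((((Z △ Y) ∪ Z) ∩ (X ∪ (Y − Z))) ∩ Y) = {6}
((X ∪ Z) ∩ ((((Z △ Y) ∪ Z) ∩ (X ∪ (Y − Z))) ∩ Y))^c = {1,2,3,4,5,7,8,9,10,11,12}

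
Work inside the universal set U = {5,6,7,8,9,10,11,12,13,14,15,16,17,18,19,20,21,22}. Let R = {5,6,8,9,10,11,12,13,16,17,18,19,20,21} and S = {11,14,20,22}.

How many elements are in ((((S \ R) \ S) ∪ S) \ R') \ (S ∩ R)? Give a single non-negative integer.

0

S \ R = {14,22}
(S \ R) \ S = {}
((S \ R) \ S) ∪ S = {11,14,20,22}
R' = {7,14,15,22}
(((S \ R) \ S) ∪ S) \ R' = {11,20}
S ∩ R = {11,20}
((((S \ R) \ S) ∪ S) \ R') \ (S ∩ R) = {}
|((((S \ R) \ S) ∪ S) \ R') \ (S ∩ R)| = 0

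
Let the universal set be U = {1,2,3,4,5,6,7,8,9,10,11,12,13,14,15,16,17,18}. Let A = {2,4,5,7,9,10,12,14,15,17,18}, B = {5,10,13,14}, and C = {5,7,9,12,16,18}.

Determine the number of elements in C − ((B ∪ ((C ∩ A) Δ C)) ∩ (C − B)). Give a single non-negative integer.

5

C ∩ A = {5,7,9,12,18}
(C ∩ A) Δ C = {16}
B ∪ ((C ∩ A) Δ C) = {5,10,13,14,16}
C − B = {7,9,12,16,18}
(B ∪ ((C ∩ A) Δ C)) ∩ (C − B) = {16}
C − ((B ∪ ((C ∩ A) Δ C)) ∩ (C − B)) = {5,7,9,12,18}
|C − ((B ∪ ((C ∩ A) Δ C)) ∩ (C − B))| = 5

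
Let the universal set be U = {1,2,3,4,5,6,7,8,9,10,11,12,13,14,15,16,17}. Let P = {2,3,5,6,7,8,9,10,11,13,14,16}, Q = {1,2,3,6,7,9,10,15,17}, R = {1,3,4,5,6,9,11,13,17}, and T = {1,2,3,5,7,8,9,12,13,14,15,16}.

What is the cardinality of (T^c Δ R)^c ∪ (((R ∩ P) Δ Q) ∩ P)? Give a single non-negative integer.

T^c = {4,6,10,11,17}
T^c Δ R = {1,3,5,9,10,13}
(T^c Δ R)^c = {2,4,6,7,8,11,12,14,15,16,17}
R ∩ P = {3,5,6,9,11,13}
(R ∩ P) Δ Q = {1,2,5,7,10,11,13,15,17}
((R ∩ P) Δ Q) ∩ P = {2,5,7,10,11,13}
(T^c Δ R)^c ∪ (((R ∩ P) Δ Q) ∩ P) = {2,4,5,6,7,8,10,11,12,13,14,15,16,17}
|(T^c Δ R)^c ∪ (((R ∩ P) Δ Q) ∩ P)| = 14

14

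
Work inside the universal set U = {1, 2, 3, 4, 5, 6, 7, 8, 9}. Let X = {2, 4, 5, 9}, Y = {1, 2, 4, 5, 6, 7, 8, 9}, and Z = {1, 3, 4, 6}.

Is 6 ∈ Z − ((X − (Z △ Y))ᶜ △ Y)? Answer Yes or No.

Yes

6 ∈ Z and 6 ∈ Y, so 6 ∉ Z △ Y
6 ∉ X and 6 ∉ (Z △ Y), so 6 ∉ X − (Z △ Y)
6 ∈ (X − (Z △ Y))ᶜ since 6 ∉ (X − (Z △ Y))
6 ∈ (X − (Z △ Y))ᶜ and 6 ∈ Y, so 6 ∉ (X − (Z △ Y))ᶜ △ Y
6 ∈ Z and 6 ∉ ((X − (Z △ Y))ᶜ △ Y), so 6 ∈ Z − ((X − (Z △ Y))ᶜ △ Y)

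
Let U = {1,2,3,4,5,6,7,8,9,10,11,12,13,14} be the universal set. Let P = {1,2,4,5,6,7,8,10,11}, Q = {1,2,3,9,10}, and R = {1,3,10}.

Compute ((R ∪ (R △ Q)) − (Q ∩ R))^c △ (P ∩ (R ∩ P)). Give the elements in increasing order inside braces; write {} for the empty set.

R △ Q = {2,9}
R ∪ (R △ Q) = {1,2,3,9,10}
Q ∩ R = {1,3,10}
(R ∪ (R △ Q)) − (Q ∩ R) = {2,9}
((R ∪ (R △ Q)) − (Q ∩ R))^c = {1,3,4,5,6,7,8,10,11,12,13,14}
R ∩ P = {1,10}
P ∩ (R ∩ P) = {1,10}
((R ∪ (R △ Q)) − (Q ∩ R))^c △ (P ∩ (R ∩ P)) = {3,4,5,6,7,8,11,12,13,14}

{3,4,5,6,7,8,11,12,13,14}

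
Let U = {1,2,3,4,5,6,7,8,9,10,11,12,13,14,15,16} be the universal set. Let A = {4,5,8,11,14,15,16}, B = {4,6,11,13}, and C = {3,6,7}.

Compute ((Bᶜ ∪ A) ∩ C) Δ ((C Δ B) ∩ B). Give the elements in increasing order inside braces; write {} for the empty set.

{3,4,7,11,13}

Bᶜ = {1,2,3,5,7,8,9,10,12,14,15,16}
Bᶜ ∪ A = {1,2,3,4,5,7,8,9,10,11,12,14,15,16}
(Bᶜ ∪ A) ∩ C = {3,7}
C Δ B = {3,4,7,11,13}
(C Δ B) ∩ B = {4,11,13}
((Bᶜ ∪ A) ∩ C) Δ ((C Δ B) ∩ B) = {3,4,7,11,13}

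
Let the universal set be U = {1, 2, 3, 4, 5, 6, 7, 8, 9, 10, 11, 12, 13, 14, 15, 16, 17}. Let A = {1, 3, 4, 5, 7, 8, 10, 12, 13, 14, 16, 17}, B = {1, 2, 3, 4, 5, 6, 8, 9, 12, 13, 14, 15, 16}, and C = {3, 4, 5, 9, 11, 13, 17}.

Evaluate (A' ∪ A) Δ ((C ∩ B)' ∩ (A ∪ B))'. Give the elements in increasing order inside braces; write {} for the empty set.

A' = {2, 6, 9, 11, 15}
A' ∪ A = {1, 2, 3, 4, 5, 6, 7, 8, 9, 10, 11, 12, 13, 14, 15, 16, 17}
C ∩ B = {3, 4, 5, 9, 13}
(C ∩ B)' = {1, 2, 6, 7, 8, 10, 11, 12, 14, 15, 16, 17}
A ∪ B = {1, 2, 3, 4, 5, 6, 7, 8, 9, 10, 12, 13, 14, 15, 16, 17}
(C ∩ B)' ∩ (A ∪ B) = {1, 2, 6, 7, 8, 10, 12, 14, 15, 16, 17}
((C ∩ B)' ∩ (A ∪ B))' = {3, 4, 5, 9, 11, 13}
(A' ∪ A) Δ ((C ∩ B)' ∩ (A ∪ B))' = {1, 2, 6, 7, 8, 10, 12, 14, 15, 16, 17}

{1, 2, 6, 7, 8, 10, 12, 14, 15, 16, 17}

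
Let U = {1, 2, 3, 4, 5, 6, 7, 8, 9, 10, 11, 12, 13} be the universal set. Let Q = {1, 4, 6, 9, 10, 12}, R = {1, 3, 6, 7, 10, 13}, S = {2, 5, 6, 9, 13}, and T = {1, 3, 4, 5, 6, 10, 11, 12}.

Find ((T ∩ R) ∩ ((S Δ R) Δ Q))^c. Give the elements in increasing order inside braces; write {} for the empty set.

{1, 2, 4, 5, 7, 8, 9, 10, 11, 12, 13}

T ∩ R = {1, 3, 6, 10}
S Δ R = {1, 2, 3, 5, 7, 9, 10}
(S Δ R) Δ Q = {2, 3, 4, 5, 6, 7, 12}
(T ∩ R) ∩ ((S Δ R) Δ Q) = {3, 6}
((T ∩ R) ∩ ((S Δ R) Δ Q))^c = {1, 2, 4, 5, 7, 8, 9, 10, 11, 12, 13}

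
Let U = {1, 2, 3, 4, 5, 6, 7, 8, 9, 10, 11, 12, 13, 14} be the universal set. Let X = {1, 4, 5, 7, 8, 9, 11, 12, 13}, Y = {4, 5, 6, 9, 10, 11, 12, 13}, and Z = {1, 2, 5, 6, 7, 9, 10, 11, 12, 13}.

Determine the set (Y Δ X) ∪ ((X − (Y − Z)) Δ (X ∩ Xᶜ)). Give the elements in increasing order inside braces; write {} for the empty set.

{1, 5, 6, 7, 8, 9, 10, 11, 12, 13}

Y Δ X = {1, 6, 7, 8, 10}
Y − Z = {4}
X − (Y − Z) = {1, 5, 7, 8, 9, 11, 12, 13}
Xᶜ = {2, 3, 6, 10, 14}
X ∩ Xᶜ = {}
(X − (Y − Z)) Δ (X ∩ Xᶜ) = {1, 5, 7, 8, 9, 11, 12, 13}
(Y Δ X) ∪ ((X − (Y − Z)) Δ (X ∩ Xᶜ)) = {1, 5, 6, 7, 8, 9, 10, 11, 12, 13}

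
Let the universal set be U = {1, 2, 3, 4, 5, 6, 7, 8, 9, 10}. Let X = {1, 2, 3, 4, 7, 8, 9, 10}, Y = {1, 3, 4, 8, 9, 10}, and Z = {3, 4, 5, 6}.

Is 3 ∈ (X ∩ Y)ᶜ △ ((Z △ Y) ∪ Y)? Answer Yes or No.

Yes

3 ∈ X and 3 ∈ Y, so 3 ∈ X ∩ Y
3 ∉ (X ∩ Y)ᶜ since 3 ∈ (X ∩ Y)
3 ∈ Z and 3 ∈ Y, so 3 ∉ Z △ Y
3 ∉ (Z △ Y) and 3 ∈ Y, so 3 ∈ (Z △ Y) ∪ Y
3 ∉ (X ∩ Y)ᶜ and 3 ∈ ((Z △ Y) ∪ Y), so 3 ∈ (X ∩ Y)ᶜ △ ((Z △ Y) ∪ Y)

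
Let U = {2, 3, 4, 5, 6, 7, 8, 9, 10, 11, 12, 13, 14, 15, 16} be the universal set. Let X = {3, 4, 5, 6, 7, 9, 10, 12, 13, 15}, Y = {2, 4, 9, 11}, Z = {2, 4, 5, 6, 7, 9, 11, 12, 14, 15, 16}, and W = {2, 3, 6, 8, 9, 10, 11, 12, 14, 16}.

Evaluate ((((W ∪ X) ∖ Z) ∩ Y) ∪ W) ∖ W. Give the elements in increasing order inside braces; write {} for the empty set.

W ∪ X = {2, 3, 4, 5, 6, 7, 8, 9, 10, 11, 12, 13, 14, 15, 16}
(W ∪ X) ∖ Z = {3, 8, 10, 13}
((W ∪ X) ∖ Z) ∩ Y = {}
(((W ∪ X) ∖ Z) ∩ Y) ∪ W = {2, 3, 6, 8, 9, 10, 11, 12, 14, 16}
((((W ∪ X) ∖ Z) ∩ Y) ∪ W) ∖ W = {}

{}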